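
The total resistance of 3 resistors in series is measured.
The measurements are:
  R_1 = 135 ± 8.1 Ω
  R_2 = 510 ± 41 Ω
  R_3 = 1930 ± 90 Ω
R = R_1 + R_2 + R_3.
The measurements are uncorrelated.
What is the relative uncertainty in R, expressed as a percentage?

3.85%

Each term contributes (cᵢ δxᵢ)² to (δR)²:
  (δR_1)² = 65.6;  (δR_2)² = 1680;  (δR_3)² = 8100
δR = √(9850) = 99.2 Ω
R = 2580 Ω, so δR/R = 99.2/2580 = 0.0385.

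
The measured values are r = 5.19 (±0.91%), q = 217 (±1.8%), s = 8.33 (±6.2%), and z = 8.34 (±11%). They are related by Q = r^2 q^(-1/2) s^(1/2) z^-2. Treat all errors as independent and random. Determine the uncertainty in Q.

Products/powers → add relative errors in quadrature, weighted by exponent:
  (2·δr/r)² = (2×0.00910)² = 0.000331;  (−½·δq/q)² = (-0.5×0.0180)² = 8.1e-05;  (½·δs/s)² = (0.5×0.0620)² = 0.000961;  (-2·δz/z)² = (-2×0.110)² = 0.0484
δQ/Q = √(0.0498) = 0.223
Q = 0.0759, so δQ = 0.223 × 0.0759 = 0.0169.

0.0169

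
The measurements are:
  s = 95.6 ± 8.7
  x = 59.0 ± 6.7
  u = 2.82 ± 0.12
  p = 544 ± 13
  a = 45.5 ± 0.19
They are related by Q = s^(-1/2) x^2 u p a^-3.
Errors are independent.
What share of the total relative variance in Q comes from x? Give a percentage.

91.8%

(δQ/Q)² = (−½·δs/s)² + (2·δx/x)² + (1·δu/u)² + (1·δp/p)² + (-3·δa/a)²
  s term: (-0.5×0.0910)² = 0.00207
  x term: (2×0.114)² = 0.0516
  u term: (1×0.0426)² = 0.00181
  p term: (1×0.0239)² = 0.000571
  a term: (-3×0.00418)² = 0.000157
Total = 0.0562. Share from x = 0.0516/0.0562 = 0.918.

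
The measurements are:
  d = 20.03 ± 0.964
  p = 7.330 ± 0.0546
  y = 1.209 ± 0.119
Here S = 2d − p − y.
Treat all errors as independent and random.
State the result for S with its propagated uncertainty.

Each term contributes (cᵢ δxᵢ)² to (δS)²:
  (2·δd)² = 3.72;  (δp)² = 0.00298;  (δy)² = 0.0142
δS = √(3.73) = 1.93
S = 31.52.

31.52 ± 1.93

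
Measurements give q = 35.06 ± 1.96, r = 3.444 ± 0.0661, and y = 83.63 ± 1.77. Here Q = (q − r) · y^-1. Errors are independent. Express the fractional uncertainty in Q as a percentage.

Let u = q − r = 31.62. δu = √(δq² + δr²) = √(3.84 + 0.00437) = 1.96, so δu/u = 0.0620.
Q is then a monomial in u, y:
δQ/Q = √((δu/u)² + (-1·δy/y)²) = √(0.00385 + 0.000448) = 0.0655

6.55%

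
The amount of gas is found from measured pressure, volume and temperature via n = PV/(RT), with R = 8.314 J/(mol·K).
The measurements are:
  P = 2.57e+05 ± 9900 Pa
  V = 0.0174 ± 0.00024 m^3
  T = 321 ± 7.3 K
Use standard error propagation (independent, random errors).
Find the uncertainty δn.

0.0784 mol

n is a product of powers, so relative uncertainties combine in quadrature:
  (1·δP/P)² = (1×0.0385)² = 0.00148;  (1·δV/V)² = (1×0.0138)² = 0.000190;  (-1·δT/T)² = (-1×0.0227)² = 0.000517
δn/n = √(0.00219) = 0.0468
n = 1.68 mol, so δn = 0.0468 × 1.68 = 0.0784 mol.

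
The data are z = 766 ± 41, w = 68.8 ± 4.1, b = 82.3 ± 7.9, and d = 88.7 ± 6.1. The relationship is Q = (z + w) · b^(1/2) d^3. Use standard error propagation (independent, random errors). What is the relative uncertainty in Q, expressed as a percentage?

21.7%

Let u = z + w = 835. δu = √(δz² + δw²) = √(1680 + 16.8) = 41.2, so δu/u = 0.0494.
Q is then a monomial in u, b, d:
δQ/Q = √((δu/u)² + (½·δb/b)² + (3·δd/d)²) = √(0.00244 + 0.00230 + 0.0426) = 0.217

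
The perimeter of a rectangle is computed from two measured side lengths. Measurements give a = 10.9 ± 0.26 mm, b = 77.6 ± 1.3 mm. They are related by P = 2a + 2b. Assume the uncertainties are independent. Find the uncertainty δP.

Absolute uncertainties add in quadrature for a linear combination:
  (2·δa)² = 0.270;  (2·δb)² = 6.76
δP = √(7.03) = 2.65 mm

2.65 mm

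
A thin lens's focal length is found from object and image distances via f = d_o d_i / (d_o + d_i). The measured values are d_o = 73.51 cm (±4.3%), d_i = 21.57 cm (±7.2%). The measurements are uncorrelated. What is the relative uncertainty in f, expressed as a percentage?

5.65%

∂f/∂d_o = (d_i/(d_o+d_i))² = 0.0515;  ∂f/∂d_i = (d_o/(d_o+d_i))² = 0.598
δf = √((∂f/∂d_o · δd_o)² + (∂f/∂d_i · δd_i)²) = √(0.0265 + 0.862) = 0.942 cm
f = 16.68 cm, so δf/f = 0.942/16.68 = 0.0565.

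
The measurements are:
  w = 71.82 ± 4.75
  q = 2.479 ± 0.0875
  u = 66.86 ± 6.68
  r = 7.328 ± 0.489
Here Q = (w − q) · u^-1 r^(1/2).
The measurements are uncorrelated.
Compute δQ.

Let h = w − q = 69.34. δh = √(δw² + δq²) = √(22.6 + 0.00766) = 4.75, so δh/h = 0.0685.
Q is then a monomial in h, u, r:
δQ/Q = √((δh/h)² + (-1·δu/u)² + (½·δr/r)²) = √(0.00469 + 0.00998 + 0.00111) = 0.126
Q = 2.807, so δQ = 0.126 × 2.807 = 0.353.

0.353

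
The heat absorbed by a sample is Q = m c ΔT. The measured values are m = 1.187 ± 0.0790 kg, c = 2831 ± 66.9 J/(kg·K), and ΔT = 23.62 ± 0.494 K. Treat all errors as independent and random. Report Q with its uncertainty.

79370 ± 5850 J

For a monomial Q ∝ m, c, ΔT, fractional errors add in quadrature:
  (1·δm/m)² = (1×0.0666)² = 0.00443;  (1·δc/c)² = (1×0.0236)² = 0.000558;  (1·δΔT/ΔT)² = (1×0.0209)² = 0.000437
δQ/Q = √(0.00543) = 0.0737
Q = 79370 J, so δQ = 0.0737 × 79370 = 5850 J.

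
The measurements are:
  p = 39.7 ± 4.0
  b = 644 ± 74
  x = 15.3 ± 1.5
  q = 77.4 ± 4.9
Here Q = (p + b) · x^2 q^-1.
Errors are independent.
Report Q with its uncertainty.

Let u = p + b = 684. δu = √(δp² + δb²) = √(16.0 + 5480) = 74.1, so δu/u = 0.108.
Q is then a monomial in u, x, q:
δQ/Q = √((δu/u)² + (2·δx/x)² + (-1·δq/q)²) = √(0.0117 + 0.0384 + 0.00401) = 0.233
Q = 2070, so δQ = 0.233 × 2070 = 481.

2070 ± 481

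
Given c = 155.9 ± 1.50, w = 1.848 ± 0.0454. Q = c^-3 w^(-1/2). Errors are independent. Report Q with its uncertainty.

(1.941 ± 0.0609) × 10^-7

Q is a product of powers, so relative uncertainties combine in quadrature:
  (-3·δc/c)² = (-3×0.00962)² = 0.000833;  (−½·δw/w)² = (-0.5×0.0246)² = 0.000151
δQ/Q = √(0.000984) = 0.0314
Q = 1.941e-07, so δQ = 0.0314 × 1.941e-07 = 6.09e-09.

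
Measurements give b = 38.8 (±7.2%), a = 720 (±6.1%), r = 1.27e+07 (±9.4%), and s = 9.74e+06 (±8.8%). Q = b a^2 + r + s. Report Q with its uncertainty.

(4.26 ± 0.321) × 10^7

Let p = b·a^2 = 2.01e+07. δp/p = √((1·δb/b)² + (2·δa/a)²) = √(0.00518 + 0.0149) = 0.142, so δp = 2.85e+06.
Q = p + r + s: δQ = √(δp² + δr² + δs²) = √(8.12e+12 + 1.43e+12 + 7.35e+11) = 3.21e+06
Q = 4.26e+07.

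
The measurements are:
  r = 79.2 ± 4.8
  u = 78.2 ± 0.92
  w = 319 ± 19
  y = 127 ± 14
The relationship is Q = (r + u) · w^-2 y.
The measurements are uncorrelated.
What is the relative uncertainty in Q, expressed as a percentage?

16.5%

Let h = r + u = 157. δh = √(δr² + δu²) = √(23.0 + 0.846) = 4.89, so δh/h = 0.0311.
Q is then a monomial in h, w, y:
δQ/Q = √((δh/h)² + (-2·δw/w)² + (1·δy/y)²) = √(0.000964 + 0.0142 + 0.0122) = 0.165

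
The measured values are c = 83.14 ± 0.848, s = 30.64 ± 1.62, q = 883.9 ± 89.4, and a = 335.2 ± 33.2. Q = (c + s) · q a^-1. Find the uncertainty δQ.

Let u = c + s = 113.8. δu = √(δc² + δs²) = √(0.719 + 2.62) = 1.83, so δu/u = 0.0161.
Q is then a monomial in u, q, a:
δQ/Q = √((δu/u)² + (1·δq/q)² + (-1·δa/a)²) = √(0.000258 + 0.0102 + 0.00981) = 0.142
Q = 300.0, so δQ = 0.142 × 300.0 = 42.7.

42.7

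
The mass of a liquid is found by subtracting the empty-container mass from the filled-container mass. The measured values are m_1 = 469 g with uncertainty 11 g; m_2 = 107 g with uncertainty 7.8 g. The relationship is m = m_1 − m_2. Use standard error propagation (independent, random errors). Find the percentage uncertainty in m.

3.73%

Absolute uncertainties add in quadrature for a linear combination:
  (δm_1)² = 121;  (δm_2)² = 60.8
δm = √(182) = 13.5 g
m = 362 g, so δm/m = 13.5/362 = 0.0373.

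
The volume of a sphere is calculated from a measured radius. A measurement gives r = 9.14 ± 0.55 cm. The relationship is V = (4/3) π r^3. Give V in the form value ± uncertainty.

3200 ± 577 cm^3

V ∝ r^3, so δV/V = |3| · δr/r = 3 × 0.0602 = 0.181.
V = 3200 cm^3, so δV = 0.181 × 3200 = 577 cm^3.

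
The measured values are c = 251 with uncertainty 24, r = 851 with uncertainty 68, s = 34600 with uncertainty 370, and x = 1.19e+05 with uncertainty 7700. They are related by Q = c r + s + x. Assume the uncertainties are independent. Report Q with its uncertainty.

(3.67 ± 0.277) × 10^5

Let p = c·r = 2.14e+05. δp/p = √((1·δc/c)² + (1·δr/r)²) = √(0.00914 + 0.00638) = 0.125, so δp = 26600.
Q = p + s + x: δQ = √(δp² + δs² + δx²) = √(7.08e+08 + 1.37e+05 + 5.93e+07) = 27700
Q = 3.67e+05.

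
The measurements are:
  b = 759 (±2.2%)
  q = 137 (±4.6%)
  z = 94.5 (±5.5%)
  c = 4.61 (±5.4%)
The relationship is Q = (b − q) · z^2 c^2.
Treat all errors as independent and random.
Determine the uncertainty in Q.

Let u = b − q = 622. δu = √(δb² + δq²) = √(279 + 39.7) = 17.8, so δu/u = 0.0287.
Q is then a monomial in u, z, c:
δQ/Q = √((δu/u)² + (2·δz/z)² + (2·δc/c)²) = √(0.000823 + 0.0121 + 0.0117) = 0.157
Q = 1.18e+08, so δQ = 0.157 × 1.18e+08 = 1.85e+07.

1.85e+07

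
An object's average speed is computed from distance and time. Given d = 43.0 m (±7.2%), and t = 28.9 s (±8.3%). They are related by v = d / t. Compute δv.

0.163 m/s

Each factor contributes (exponent × relative error)² to (δv/v)²:
  (1·δd/d)² = (1×0.0720)² = 0.00518;  (-1·δt/t)² = (-1×0.0830)² = 0.00689
δv/v = √(0.0121) = 0.110
v = 1.49 m/s, so δv = 0.110 × 1.49 = 0.163 m/s.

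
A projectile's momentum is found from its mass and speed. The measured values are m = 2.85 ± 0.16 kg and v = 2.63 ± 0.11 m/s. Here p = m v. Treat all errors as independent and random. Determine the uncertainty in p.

0.525 kg·m/s

p is a product of powers, so relative uncertainties combine in quadrature:
  (1·δm/m)² = (1×0.0561)² = 0.00315;  (1·δv/v)² = (1×0.0418)² = 0.00175
δp/p = √(0.00490) = 0.0700
p = 7.50 kg·m/s, so δp = 0.0700 × 7.50 = 0.525 kg·m/s.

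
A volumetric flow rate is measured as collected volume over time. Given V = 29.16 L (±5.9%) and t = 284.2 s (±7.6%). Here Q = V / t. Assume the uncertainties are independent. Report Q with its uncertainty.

Since Q is a product/quotient, work with relative uncertainties:
  (1·δV/V)² = (1×0.0590)² = 0.00348;  (-1·δt/t)² = (-1×0.0760)² = 0.00578
δQ/Q = √(0.00926) = 0.0962
Q = 0.1026 L/s, so δQ = 0.0962 × 0.1026 = 0.00987 L/s.

0.1026 ± 0.00987 L/s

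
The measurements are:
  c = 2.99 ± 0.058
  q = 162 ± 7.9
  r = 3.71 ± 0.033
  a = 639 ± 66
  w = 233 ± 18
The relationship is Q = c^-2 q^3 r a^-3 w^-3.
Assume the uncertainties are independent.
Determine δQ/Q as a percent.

41.6%

For a monomial Q ∝ c^-2, q^3, r, a^-3, w^-3, fractional errors add in quadrature:
  (-2·δc/c)² = (-2×0.0194)² = 0.00151;  (3·δq/q)² = (3×0.0488)² = 0.0214;  (1·δr/r)² = (1×0.00889)² = 7.91e-05;  (-3·δa/a)² = (-3×0.103)² = 0.0960;  (-3·δw/w)² = (-3×0.0773)² = 0.0537
δQ/Q = √(0.173) = 0.416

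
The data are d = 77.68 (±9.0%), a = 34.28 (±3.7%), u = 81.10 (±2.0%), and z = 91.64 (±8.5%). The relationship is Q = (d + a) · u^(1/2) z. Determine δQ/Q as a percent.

Let w = d + a = 112.0. δw = √(δd² + δa²) = √(48.9 + 1.61) = 7.11, so δw/w = 0.0635.
Q is then a monomial in w, u, z:
δQ/Q = √((δw/w)² + (½·δu/u)² + (1·δz/z)²) = √(0.00403 + 0.000100 + 0.00723) = 0.107

10.7%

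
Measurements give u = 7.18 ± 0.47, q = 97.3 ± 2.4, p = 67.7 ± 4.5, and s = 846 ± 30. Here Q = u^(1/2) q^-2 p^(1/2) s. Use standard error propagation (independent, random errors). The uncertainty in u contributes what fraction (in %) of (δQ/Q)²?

18.3%

(δQ/Q)² = (½·δu/u)² + (-2·δq/q)² + (½·δp/p)² + (1·δs/s)²
  u term: (0.5×0.0655)² = 0.00107
  q term: (-2×0.0247)² = 0.00243
  p term: (0.5×0.0665)² = 0.00110
  s term: (1×0.0355)² = 0.00126
Total = 0.00587. Share from u = 0.00107/0.00587 = 0.183.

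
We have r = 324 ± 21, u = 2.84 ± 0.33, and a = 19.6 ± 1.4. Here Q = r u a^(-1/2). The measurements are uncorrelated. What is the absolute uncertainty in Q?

28.6

Since Q is a product/quotient, work with relative uncertainties:
  (1·δr/r)² = (1×0.0648)² = 0.00420;  (1·δu/u)² = (1×0.116)² = 0.0135;  (−½·δa/a)² = (-0.5×0.0714)² = 0.00128
δQ/Q = √(0.0190) = 0.138
Q = 208, so δQ = 0.138 × 208 = 28.6.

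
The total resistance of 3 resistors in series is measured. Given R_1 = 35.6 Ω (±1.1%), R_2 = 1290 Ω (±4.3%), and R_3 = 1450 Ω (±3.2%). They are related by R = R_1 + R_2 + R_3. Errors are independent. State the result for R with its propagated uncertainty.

Each term contributes (cᵢ δxᵢ)² to (δR)²:
  (δR_1)² = 0.153;  (δR_2)² = 3080;  (δR_3)² = 2150
δR = √(5230) = 72.3 Ω
R = 2780 Ω.

2780 ± 72.3 Ω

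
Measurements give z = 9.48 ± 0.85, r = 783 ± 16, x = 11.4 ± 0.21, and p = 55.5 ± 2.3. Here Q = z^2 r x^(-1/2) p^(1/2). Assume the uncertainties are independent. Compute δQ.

Relative error in a monomial: (δQ/Q)² = Σ (nᵢ · δxᵢ/xᵢ)².
  (2·δz/z)² = (2×0.0897)² = 0.0322;  (1·δr/r)² = (1×0.0204)² = 0.000418;  (−½·δx/x)² = (-0.5×0.0184)² = 8.48e-05;  (½·δp/p)² = (0.5×0.0414)² = 0.000429
δQ/Q = √(0.0331) = 0.182
Q = 1.55e+05, so δQ = 0.182 × 1.55e+05 = 28200.

28200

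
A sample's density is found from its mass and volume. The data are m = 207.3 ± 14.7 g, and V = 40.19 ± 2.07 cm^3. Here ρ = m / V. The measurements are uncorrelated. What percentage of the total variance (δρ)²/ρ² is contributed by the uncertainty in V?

(δρ/ρ)² = (1·δm/m)² + (-1·δV/V)²
  m term: (1×0.0709)² = 0.00503
  V term: (-1×0.0515)² = 0.00265
Total = 0.00768. Share from V = 0.00265/0.00768 = 0.345.

34.5%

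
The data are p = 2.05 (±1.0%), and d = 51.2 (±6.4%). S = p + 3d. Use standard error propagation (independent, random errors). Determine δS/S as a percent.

Sums and differences: (δS)² = Σ (cᵢ δxᵢ)².
  (δp)² = 0.000420;  (3·δd)² = 96.6
δS = √(96.6) = 9.83
S = 156, so δS/S = 9.83/156 = 0.0632.

6.32%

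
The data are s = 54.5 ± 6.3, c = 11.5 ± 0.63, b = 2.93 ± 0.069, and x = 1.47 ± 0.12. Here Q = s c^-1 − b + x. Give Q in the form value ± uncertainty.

3.28 ± 0.622

Let p = s·c^-1 = 4.74. δp/p = √((1·δs/s)² + (-1·δc/c)²) = √(0.0134 + 0.00300) = 0.128, so δp = 0.606.
Q = p − b + x: δQ = √(δp² + δb² + δx²) = √(0.368 + 0.00476 + 0.0144) = 0.622
Q = 3.28.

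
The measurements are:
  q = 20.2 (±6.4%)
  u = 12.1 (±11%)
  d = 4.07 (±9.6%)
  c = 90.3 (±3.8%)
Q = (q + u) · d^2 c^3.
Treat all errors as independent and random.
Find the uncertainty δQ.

Let w = q + u = 32.3. δw = √(δq² + δu²) = √(1.67 + 1.77) = 1.86, so δw/w = 0.0574.
Q is then a monomial in w, d, c:
δQ/Q = √((δw/w)² + (2·δd/d)² + (3·δc/c)²) = √(0.00330 + 0.0369 + 0.0130) = 0.231
Q = 3.94e+08, so δQ = 0.231 × 3.94e+08 = 9.08e+07.

9.08e+07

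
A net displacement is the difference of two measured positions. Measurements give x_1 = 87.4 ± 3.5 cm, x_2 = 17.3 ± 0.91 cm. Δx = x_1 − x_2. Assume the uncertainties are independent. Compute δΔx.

3.62 cm

Δx is a linear combination, so absolute uncertainties add in quadrature:
  (δx_1)² = 12.2;  (δx_2)² = 0.828
δΔx = √(13.1) = 3.62 cm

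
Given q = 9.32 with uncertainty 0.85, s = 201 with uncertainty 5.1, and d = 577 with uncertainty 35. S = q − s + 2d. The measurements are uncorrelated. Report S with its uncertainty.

Sums and differences: (δS)² = Σ (cᵢ δxᵢ)².
  (δq)² = 0.722;  (δs)² = 26.0;  (2·δd)² = 4900
δS = √(4930) = 70.2
S = 962.

962 ± 70.2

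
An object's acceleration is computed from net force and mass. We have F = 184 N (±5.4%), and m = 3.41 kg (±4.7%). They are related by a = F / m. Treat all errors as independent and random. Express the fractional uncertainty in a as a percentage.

7.16%

For a monomial a ∝ F, m^-1, fractional errors add in quadrature:
  (1·δF/F)² = (1×0.0540)² = 0.00292;  (-1·δm/m)² = (-1×0.0470)² = 0.00221
δa/a = √(0.00513) = 0.0716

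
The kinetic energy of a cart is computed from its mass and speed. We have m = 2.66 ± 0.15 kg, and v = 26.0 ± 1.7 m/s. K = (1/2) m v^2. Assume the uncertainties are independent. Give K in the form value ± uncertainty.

899 ± 128 J

Products/powers → add relative errors in quadrature, weighted by exponent:
  (1·δm/m)² = (1×0.0564)² = 0.00318;  (2·δv/v)² = (2×0.0654)² = 0.0171
δK/K = √(0.0203) = 0.142
K = 899 J, so δK = 0.142 × 899 = 128 J.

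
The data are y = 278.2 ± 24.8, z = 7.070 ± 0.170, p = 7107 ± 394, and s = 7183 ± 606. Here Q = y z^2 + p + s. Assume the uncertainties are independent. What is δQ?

Let w = y·z^2 = 13910. δw/w = √((1·δy/y)² + (2·δz/z)²) = √(0.00795 + 0.00231) = 0.101, so δw = 1410.
Q = w + p + s: δQ = √(δw² + δp² + δs²) = √(1.98e+06 + 1.55e+05 + 3.67e+05) = 1580

1580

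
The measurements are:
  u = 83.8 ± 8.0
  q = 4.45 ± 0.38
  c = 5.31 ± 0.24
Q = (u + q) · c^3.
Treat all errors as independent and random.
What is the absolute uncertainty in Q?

2160

Let w = u + q = 88.2. δw = √(δu² + δq²) = √(64.0 + 0.144) = 8.01, so δw/w = 0.0908.
Q is then a monomial in w, c:
δQ/Q = √((δw/w)² + (3·δc/c)²) = √(0.00824 + 0.0184) = 0.163
Q = 13200, so δQ = 0.163 × 13200 = 2160.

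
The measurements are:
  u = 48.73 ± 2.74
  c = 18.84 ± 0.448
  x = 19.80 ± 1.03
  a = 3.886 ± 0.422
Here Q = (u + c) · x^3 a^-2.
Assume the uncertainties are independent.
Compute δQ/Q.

0.271

Let w = u + c = 67.57. δw = √(δu² + δc²) = √(7.51 + 0.201) = 2.78, so δw/w = 0.0411.
Q is then a monomial in w, x, a:
δQ/Q = √((δw/w)² + (3·δx/x)² + (-2·δa/a)²) = √(0.00169 + 0.0244 + 0.0472) = 0.271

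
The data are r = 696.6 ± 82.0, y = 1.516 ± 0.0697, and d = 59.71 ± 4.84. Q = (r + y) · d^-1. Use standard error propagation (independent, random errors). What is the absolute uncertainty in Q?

1.67

Let u = r + y = 698.1. δu = √(δr² + δy²) = √(6720 + 0.00486) = 82.0, so δu/u = 0.117.
Q is then a monomial in u, d:
δQ/Q = √((δu/u)² + (-1·δd/d)²) = √(0.0138 + 0.00657) = 0.143
Q = 11.69, so δQ = 0.143 × 11.69 = 1.67.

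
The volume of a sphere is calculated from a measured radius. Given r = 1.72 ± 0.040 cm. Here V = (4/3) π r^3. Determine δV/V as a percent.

6.98%

V ∝ r^3, so δV/V = |3| · δr/r = 3 × 0.0233 = 0.0698.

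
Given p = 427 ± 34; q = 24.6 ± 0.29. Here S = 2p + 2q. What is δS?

68.0

S is a linear combination, so absolute uncertainties add in quadrature:
  (2·δp)² = 4620;  (2·δq)² = 0.336
δS = √(4620) = 68.0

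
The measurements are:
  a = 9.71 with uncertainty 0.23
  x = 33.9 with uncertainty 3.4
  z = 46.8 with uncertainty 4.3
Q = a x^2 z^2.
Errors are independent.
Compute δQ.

Since Q is a product/quotient, work with relative uncertainties:
  (1·δa/a)² = (1×0.0237)² = 0.000561;  (2·δx/x)² = (2×0.100)² = 0.0402;  (2·δz/z)² = (2×0.0919)² = 0.0338
δQ/Q = √(0.0746) = 0.273
Q = 2.44e+07, so δQ = 0.273 × 2.44e+07 = 6.67e+06.

6.67e+06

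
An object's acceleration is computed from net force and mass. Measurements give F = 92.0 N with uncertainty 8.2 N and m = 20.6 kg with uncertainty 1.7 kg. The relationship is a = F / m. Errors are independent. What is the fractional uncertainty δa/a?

Since a is a product/quotient, work with relative uncertainties:
  (1·δF/F)² = (1×0.0891)² = 0.00794;  (-1·δm/m)² = (-1×0.0825)² = 0.00681
δa/a = √(0.0148) = 0.121

0.121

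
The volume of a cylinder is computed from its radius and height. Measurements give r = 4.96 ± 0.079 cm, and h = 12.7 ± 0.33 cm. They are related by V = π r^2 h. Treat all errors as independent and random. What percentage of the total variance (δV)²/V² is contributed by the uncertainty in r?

60.0%

(δV/V)² = (2·δr/r)² + (1·δh/h)²
  r term: (2×0.0159)² = 0.00101
  h term: (1×0.0260)² = 0.000675
Total = 0.00169. Share from r = 0.00101/0.00169 = 0.600.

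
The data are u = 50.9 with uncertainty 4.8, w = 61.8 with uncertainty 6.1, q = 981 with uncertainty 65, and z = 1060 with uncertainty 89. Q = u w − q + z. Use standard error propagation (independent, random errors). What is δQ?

Let p = u·w = 3150. δp/p = √((1·δu/u)² + (1·δw/w)²) = √(0.00889 + 0.00974) = 0.137, so δp = 429.
Q = p − q + z: δQ = √(δp² + δq² + δz²) = √(1.84e+05 + 4220 + 7920) = 443

443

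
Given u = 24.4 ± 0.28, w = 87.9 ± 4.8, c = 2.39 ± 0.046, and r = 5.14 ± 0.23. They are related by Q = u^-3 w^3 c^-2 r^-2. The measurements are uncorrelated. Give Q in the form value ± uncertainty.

0.310 ± 0.0600

Products/powers → add relative errors in quadrature, weighted by exponent:
  (-3·δu/u)² = (-3×0.0115)² = 0.00119;  (3·δw/w)² = (3×0.0546)² = 0.0268;  (-2·δc/c)² = (-2×0.0192)² = 0.00148;  (-2·δr/r)² = (-2×0.0447)² = 0.00801
δQ/Q = √(0.0375) = 0.194
Q = 0.310, so δQ = 0.194 × 0.310 = 0.0600.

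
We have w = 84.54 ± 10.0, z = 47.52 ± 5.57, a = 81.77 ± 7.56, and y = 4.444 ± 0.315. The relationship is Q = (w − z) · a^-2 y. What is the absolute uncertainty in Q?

Let u = w − z = 37.02. δu = √(δw² + δz²) = √(100 + 31.0) = 11.4, so δu/u = 0.309.
Q is then a monomial in u, a, y:
δQ/Q = √((δu/u)² + (-2·δa/a)² + (1·δy/y)²) = √(0.0956 + 0.0342 + 0.00502) = 0.367
Q = 0.02460, so δQ = 0.367 × 0.02460 = 0.00903.

0.00903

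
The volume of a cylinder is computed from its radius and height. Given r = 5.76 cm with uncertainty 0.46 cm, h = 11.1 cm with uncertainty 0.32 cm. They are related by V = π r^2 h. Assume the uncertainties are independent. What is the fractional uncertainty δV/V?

Each factor contributes (exponent × relative error)² to (δV/V)²:
  (2·δr/r)² = (2×0.0799)² = 0.0255;  (1·δh/h)² = (1×0.0288)² = 0.000831
δV/V = √(0.0263) = 0.162

0.162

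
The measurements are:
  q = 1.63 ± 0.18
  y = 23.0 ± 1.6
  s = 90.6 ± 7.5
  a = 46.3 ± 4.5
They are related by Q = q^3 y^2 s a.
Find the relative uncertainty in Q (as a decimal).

0.381

Relative error in a monomial: (δQ/Q)² = Σ (nᵢ · δxᵢ/xᵢ)².
  (3·δq/q)² = (3×0.110)² = 0.110;  (2·δy/y)² = (2×0.0696)² = 0.0194;  (1·δs/s)² = (1×0.0828)² = 0.00685;  (1·δa/a)² = (1×0.0972)² = 0.00945
δQ/Q = √(0.145) = 0.381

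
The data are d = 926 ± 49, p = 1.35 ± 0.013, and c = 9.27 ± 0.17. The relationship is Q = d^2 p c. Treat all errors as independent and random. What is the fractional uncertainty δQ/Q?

0.108

Since Q is a product/quotient, work with relative uncertainties:
  (2·δd/d)² = (2×0.0529)² = 0.0112;  (1·δp/p)² = (1×0.00963)² = 9.27e-05;  (1·δc/c)² = (1×0.0183)² = 0.000336
δQ/Q = √(0.0116) = 0.108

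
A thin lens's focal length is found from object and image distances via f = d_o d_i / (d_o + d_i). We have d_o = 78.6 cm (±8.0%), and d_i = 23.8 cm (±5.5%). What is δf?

∂f/∂d_o = (d_i/(d_o+d_i))² = 0.0540;  ∂f/∂d_i = (d_o/(d_o+d_i))² = 0.589
δf = √((∂f/∂d_o · δd_o)² + (∂f/∂d_i · δd_i)²) = √(0.115 + 0.595) = 0.843 cm

0.843 cm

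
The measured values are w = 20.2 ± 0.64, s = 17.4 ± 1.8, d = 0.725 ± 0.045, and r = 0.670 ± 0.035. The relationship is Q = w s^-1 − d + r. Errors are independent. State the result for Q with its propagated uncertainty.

1.11 ± 0.138

Let p = w·s^-1 = 1.16. δp/p = √((1·δw/w)² + (-1·δs/s)²) = √(0.00100 + 0.0107) = 0.108, so δp = 0.126.
Q = p − d + r: δQ = √(δp² + δd² + δr²) = √(0.0158 + 0.00202 + 0.00123) = 0.138
Q = 1.11.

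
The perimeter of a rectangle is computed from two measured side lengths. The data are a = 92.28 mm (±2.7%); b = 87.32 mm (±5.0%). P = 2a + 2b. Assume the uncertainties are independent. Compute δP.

10.1 mm

Absolute uncertainties add in quadrature for a linear combination:
  (2·δa)² = 24.8;  (2·δb)² = 76.2
δP = √(101) = 10.1 mm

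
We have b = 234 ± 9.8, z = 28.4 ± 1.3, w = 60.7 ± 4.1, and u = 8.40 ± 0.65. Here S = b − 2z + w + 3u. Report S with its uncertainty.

S is a linear combination, so absolute uncertainties add in quadrature:
  (δb)² = 96.0;  (2·δz)² = 6.76;  (δw)² = 16.8;  (3·δu)² = 3.80
δS = √(123) = 11.1
S = 263.

263 ± 11.1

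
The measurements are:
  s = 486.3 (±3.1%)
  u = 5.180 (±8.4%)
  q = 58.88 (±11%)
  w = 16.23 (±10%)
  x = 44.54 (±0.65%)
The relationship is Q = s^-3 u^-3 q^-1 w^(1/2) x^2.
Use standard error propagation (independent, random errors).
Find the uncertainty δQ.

2.5e-09

Q is a product of powers, so relative uncertainties combine in quadrature:
  (-3·δs/s)² = (-3×0.0310)² = 0.00865;  (-3·δu/u)² = (-3×0.0840)² = 0.0635;  (-1·δq/q)² = (-1×0.110)² = 0.0121;  (½·δw/w)² = (0.5×0.100)² = 0.00250;  (2·δx/x)² = (2×0.00650)² = 0.000169
δQ/Q = √(0.0869) = 0.295
Q = 8.492e-09, so δQ = 0.295 × 8.492e-09 = 2.5e-09.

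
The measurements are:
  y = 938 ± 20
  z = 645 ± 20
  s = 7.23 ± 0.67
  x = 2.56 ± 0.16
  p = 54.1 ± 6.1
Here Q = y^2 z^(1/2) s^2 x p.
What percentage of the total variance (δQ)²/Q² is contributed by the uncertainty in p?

(δQ/Q)² = (2·δy/y)² + (½·δz/z)² + (2·δs/s)² + (1·δx/x)² + (1·δp/p)²
  y term: (2×0.0213)² = 0.00182
  z term: (0.5×0.0310)² = 0.000240
  s term: (2×0.0927)² = 0.0344
  x term: (1×0.0625)² = 0.00391
  p term: (1×0.113)² = 0.0127
Total = 0.0530. Share from p = 0.0127/0.0530 = 0.240.

24.0%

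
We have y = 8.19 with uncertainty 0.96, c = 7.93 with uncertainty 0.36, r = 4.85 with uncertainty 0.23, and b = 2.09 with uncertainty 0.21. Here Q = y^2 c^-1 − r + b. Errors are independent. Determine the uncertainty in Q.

Let p = y^2·c^-1 = 8.46. δp/p = √((2·δy/y)² + (-1·δc/c)²) = √(0.0550 + 0.00206) = 0.239, so δp = 2.02.
Q = p − r + b: δQ = √(δp² + δr² + δb²) = √(4.08 + 0.0529 + 0.0441) = 2.04

2.04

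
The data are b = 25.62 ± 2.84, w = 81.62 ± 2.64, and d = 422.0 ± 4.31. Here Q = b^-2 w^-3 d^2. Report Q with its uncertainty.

0.0004990 ± 0.000121

Since Q is a product/quotient, work with relative uncertainties:
  (-2·δb/b)² = (-2×0.111)² = 0.0492;  (-3·δw/w)² = (-3×0.0323)² = 0.00942;  (2·δd/d)² = (2×0.0102)² = 0.000417
δQ/Q = √(0.0590) = 0.243
Q = 0.0004990, so δQ = 0.243 × 0.0004990 = 0.000121.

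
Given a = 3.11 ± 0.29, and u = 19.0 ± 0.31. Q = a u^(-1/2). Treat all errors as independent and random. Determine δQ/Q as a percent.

9.36%

Since Q is a product/quotient, work with relative uncertainties:
  (1·δa/a)² = (1×0.0932)² = 0.00870;  (−½·δu/u)² = (-0.5×0.0163)² = 6.66e-05
δQ/Q = √(0.00876) = 0.0936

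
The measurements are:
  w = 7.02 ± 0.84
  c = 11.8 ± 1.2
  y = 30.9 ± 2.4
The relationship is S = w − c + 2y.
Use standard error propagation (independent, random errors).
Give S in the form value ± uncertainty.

S is a linear combination, so absolute uncertainties add in quadrature:
  (δw)² = 0.706;  (δc)² = 1.44;  (2·δy)² = 23.0
δS = √(25.2) = 5.02
S = 57.0.

57.0 ± 5.02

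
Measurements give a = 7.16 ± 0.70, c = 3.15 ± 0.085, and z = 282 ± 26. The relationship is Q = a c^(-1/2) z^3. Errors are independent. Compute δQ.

2.66e+07

Each factor contributes (exponent × relative error)² to (δQ/Q)²:
  (1·δa/a)² = (1×0.0978)² = 0.00956;  (−½·δc/c)² = (-0.5×0.0270)² = 0.000182;  (3·δz/z)² = (3×0.0922)² = 0.0765
δQ/Q = √(0.0862) = 0.294
Q = 9.05e+07, so δQ = 0.294 × 9.05e+07 = 2.66e+07.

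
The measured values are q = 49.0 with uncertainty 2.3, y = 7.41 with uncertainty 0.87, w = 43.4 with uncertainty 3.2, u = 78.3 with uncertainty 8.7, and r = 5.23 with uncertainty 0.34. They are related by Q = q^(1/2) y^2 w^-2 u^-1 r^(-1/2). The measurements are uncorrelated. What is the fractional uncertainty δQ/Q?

0.301

Products/powers → add relative errors in quadrature, weighted by exponent:
  (½·δq/q)² = (0.5×0.0469)² = 0.000551;  (2·δy/y)² = (2×0.117)² = 0.0551;  (-2·δw/w)² = (-2×0.0737)² = 0.0217;  (-1·δu/u)² = (-1×0.111)² = 0.0123;  (−½·δr/r)² = (-0.5×0.0650)² = 0.00106
δQ/Q = √(0.0908) = 0.301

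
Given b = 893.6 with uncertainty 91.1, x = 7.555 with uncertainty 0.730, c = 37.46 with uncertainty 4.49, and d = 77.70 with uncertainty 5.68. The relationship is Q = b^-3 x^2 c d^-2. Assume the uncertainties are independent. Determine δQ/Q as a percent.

Products/powers → add relative errors in quadrature, weighted by exponent:
  (-3·δb/b)² = (-3×0.102)² = 0.0935;  (2·δx/x)² = (2×0.0966)² = 0.0373;  (1·δc/c)² = (1×0.120)² = 0.0144;  (-2·δd/d)² = (-2×0.0731)² = 0.0214
δQ/Q = √(0.167) = 0.408

40.8%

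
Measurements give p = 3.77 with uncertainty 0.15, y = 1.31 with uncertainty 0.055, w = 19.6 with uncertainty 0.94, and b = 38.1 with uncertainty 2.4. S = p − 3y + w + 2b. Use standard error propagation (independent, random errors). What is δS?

Sums and differences: (δS)² = Σ (cᵢ δxᵢ)².
  (δp)² = 0.0225;  (3·δy)² = 0.0272;  (δw)² = 0.884;  (2·δb)² = 23.0
δS = √(24.0) = 4.90

4.90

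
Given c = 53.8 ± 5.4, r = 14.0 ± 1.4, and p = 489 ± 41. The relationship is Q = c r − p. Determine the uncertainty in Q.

114

Let w = c·r = 753. δw/w = √((1·δc/c)² + (1·δr/r)²) = √(0.0101 + 0.0100) = 0.142, so δw = 107.
Q = w − p: δQ = √(δw² + δp²) = √(11400 + 1680) = 114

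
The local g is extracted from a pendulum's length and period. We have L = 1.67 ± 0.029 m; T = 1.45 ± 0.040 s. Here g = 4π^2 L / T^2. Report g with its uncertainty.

31.4 ± 1.81 m/s^2

Each factor contributes (exponent × relative error)² to (δg/g)²:
  (1·δL/L)² = (1×0.0174)² = 0.000302;  (-2·δT/T)² = (-2×0.0276)² = 0.00304
δg/g = √(0.00335) = 0.0578
g = 31.4 m/s^2, so δg = 0.0578 × 31.4 = 1.81 m/s^2.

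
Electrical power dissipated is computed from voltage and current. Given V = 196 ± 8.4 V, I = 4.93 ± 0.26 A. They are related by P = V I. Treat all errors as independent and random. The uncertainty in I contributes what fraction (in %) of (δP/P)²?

60.2%

(δP/P)² = (1·δV/V)² + (1·δI/I)²
  V term: (1×0.0429)² = 0.00184
  I term: (1×0.0527)² = 0.00278
Total = 0.00462. Share from I = 0.00278/0.00462 = 0.602.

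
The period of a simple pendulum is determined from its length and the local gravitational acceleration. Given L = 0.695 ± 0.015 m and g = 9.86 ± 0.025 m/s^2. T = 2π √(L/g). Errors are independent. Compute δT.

0.0181 s

Relative error in a monomial: (δT/T)² = Σ (nᵢ · δxᵢ/xᵢ)².
  (½·δL/L)² = (0.5×0.0216)² = 0.000116;  (−½·δg/g)² = (-0.5×0.00254)² = 1.61e-06
δT/T = √(0.000118) = 0.0109
T = 1.67 s, so δT = 0.0109 × 1.67 = 0.0181 s.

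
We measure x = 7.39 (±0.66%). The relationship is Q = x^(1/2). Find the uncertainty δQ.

Each factor contributes (exponent × relative error)² to (δQ/Q)²:
  (½·δx/x)² = (0.5×0.00660)² = 1.09e-05
δQ/Q = √(1.09e-05) = 0.00330
Q = 2.72, so δQ = 0.00330 × 2.72 = 0.00897.

0.00897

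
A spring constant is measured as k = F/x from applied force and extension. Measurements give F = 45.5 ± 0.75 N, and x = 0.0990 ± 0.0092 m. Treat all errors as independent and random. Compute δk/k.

For a monomial k ∝ F, x^-1, fractional errors add in quadrature:
  (1·δF/F)² = (1×0.0165)² = 0.000272;  (-1·δx/x)² = (-1×0.0929)² = 0.00864
δk/k = √(0.00891) = 0.0944

0.0944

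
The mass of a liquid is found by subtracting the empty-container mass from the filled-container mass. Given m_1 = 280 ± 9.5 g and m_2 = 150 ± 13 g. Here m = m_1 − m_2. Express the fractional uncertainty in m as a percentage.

Absolute uncertainties add in quadrature for a linear combination:
  (δm_1)² = 90.2;  (δm_2)² = 169
δm = √(259) = 16.1 g
m = 130 g, so δm/m = 16.1/130 = 0.124.

12.4%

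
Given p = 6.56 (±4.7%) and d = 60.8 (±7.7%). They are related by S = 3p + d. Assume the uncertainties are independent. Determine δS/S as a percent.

For a sum/difference, combine absolute errors in quadrature:
  (3·δp)² = 0.856;  (δd)² = 21.9
δS = √(22.8) = 4.77
S = 80.5, so δS/S = 4.77/80.5 = 0.0593.

5.93%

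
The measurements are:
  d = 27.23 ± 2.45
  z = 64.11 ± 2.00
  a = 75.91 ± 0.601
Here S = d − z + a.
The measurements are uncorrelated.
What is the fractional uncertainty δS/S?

0.0825

S is a linear combination, so absolute uncertainties add in quadrature:
  (δd)² = 6.00;  (δz)² = 4.00;  (δa)² = 0.361
δS = √(10.4) = 3.22
S = 39.03, so δS/S = 3.22/39.03 = 0.0825.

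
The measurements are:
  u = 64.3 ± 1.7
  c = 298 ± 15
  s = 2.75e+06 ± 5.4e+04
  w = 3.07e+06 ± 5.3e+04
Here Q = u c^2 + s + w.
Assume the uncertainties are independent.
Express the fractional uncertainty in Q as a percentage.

Let p = u·c^2 = 5.71e+06. δp/p = √((1·δu/u)² + (2·δc/c)²) = √(0.000699 + 0.0101) = 0.104, so δp = 5.94e+05.
Q = p + s + w: δQ = √(δp² + δs² + δw²) = √(3.53e+11 + 2.92e+09 + 2.81e+09) = 5.99e+05
Q = 1.15e+07, so δQ/Q = 5.99e+05/1.15e+07 = 0.0520.

5.20%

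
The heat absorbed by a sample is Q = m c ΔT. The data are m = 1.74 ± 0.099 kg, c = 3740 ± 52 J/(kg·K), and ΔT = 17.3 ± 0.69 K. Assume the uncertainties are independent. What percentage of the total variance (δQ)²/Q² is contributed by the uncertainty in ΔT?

31.7%

(δQ/Q)² = (1·δm/m)² + (1·δc/c)² + (1·δΔT/ΔT)²
  m term: (1×0.0569)² = 0.00324
  c term: (1×0.0139)² = 0.000193
  ΔT term: (1×0.0399)² = 0.00159
Total = 0.00502. Share from ΔT = 0.00159/0.00502 = 0.317.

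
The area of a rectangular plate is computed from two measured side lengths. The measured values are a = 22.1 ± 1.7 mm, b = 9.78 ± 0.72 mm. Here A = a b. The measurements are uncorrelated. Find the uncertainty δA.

23.0 mm^2

Products/powers → add relative errors in quadrature, weighted by exponent:
  (1·δa/a)² = (1×0.0769)² = 0.00592;  (1·δb/b)² = (1×0.0736)² = 0.00542
δA/A = √(0.0113) = 0.106
A = 216 mm^2, so δA = 0.106 × 216 = 23.0 mm^2.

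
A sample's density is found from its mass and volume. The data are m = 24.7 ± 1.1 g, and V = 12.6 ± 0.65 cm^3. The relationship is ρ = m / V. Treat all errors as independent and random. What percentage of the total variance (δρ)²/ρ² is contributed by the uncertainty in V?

(δρ/ρ)² = (1·δm/m)² + (-1·δV/V)²
  m term: (1×0.0445)² = 0.00198
  V term: (-1×0.0516)² = 0.00266
Total = 0.00464. Share from V = 0.00266/0.00464 = 0.573.

57.3%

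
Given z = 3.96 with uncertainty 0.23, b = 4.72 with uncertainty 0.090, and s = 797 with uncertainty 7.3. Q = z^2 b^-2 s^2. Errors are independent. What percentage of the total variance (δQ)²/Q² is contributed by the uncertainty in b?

9.52%

(δQ/Q)² = (2·δz/z)² + (-2·δb/b)² + (2·δs/s)²
  z term: (2×0.0581)² = 0.0135
  b term: (-2×0.0191)² = 0.00145
  s term: (2×0.00916)² = 0.000336
Total = 0.0153. Share from b = 0.00145/0.0153 = 0.0952.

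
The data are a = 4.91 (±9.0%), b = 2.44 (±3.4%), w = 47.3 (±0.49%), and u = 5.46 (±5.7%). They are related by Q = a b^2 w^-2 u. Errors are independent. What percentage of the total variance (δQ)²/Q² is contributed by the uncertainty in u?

(δQ/Q)² = (1·δa/a)² + (2·δb/b)² + (-2·δw/w)² + (1·δu/u)²
  a term: (1×0.0900)² = 0.00810
  b term: (2×0.0340)² = 0.00462
  w term: (-2×0.00490)² = 9.6e-05
  u term: (1×0.0570)² = 0.00325
Total = 0.0161. Share from u = 0.00325/0.0161 = 0.202.

20.2%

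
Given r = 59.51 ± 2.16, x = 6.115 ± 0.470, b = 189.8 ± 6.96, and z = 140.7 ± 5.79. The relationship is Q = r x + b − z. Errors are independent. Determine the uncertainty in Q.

32.2

Let p = r·x = 363.9. δp/p = √((1·δr/r)² + (1·δx/x)²) = √(0.00132 + 0.00591) = 0.0850, so δp = 30.9.
Q = p + b − z: δQ = √(δp² + δb² + δz²) = √(957 + 48.4 + 33.5) = 32.2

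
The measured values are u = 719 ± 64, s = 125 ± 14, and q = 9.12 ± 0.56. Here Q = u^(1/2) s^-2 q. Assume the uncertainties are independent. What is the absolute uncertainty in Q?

0.00370

Q is a product of powers, so relative uncertainties combine in quadrature:
  (½·δu/u)² = (0.5×0.0890)² = 0.00198;  (-2·δs/s)² = (-2×0.112)² = 0.0502;  (1·δq/q)² = (1×0.0614)² = 0.00377
δQ/Q = √(0.0559) = 0.236
Q = 0.0157, so δQ = 0.236 × 0.0157 = 0.00370.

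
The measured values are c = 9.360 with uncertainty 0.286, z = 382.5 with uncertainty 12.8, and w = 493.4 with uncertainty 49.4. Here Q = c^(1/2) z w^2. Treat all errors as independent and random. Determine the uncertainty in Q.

Since Q is a product/quotient, work with relative uncertainties:
  (½·δc/c)² = (0.5×0.0306)² = 0.000233;  (1·δz/z)² = (1×0.0335)² = 0.00112;  (2·δw/w)² = (2×0.100)² = 0.0401
δQ/Q = √(0.0415) = 0.204
Q = 2.849e+08, so δQ = 0.204 × 2.849e+08 = 5.8e+07.

5.8e+07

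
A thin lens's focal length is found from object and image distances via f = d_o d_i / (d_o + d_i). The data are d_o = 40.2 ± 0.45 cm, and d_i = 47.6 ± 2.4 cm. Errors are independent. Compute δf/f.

0.0239

∂f/∂d_o = (d_i/(d_o+d_i))² = 0.294;  ∂f/∂d_i = (d_o/(d_o+d_i))² = 0.210
δf = √((∂f/∂d_o · δd_o)² + (∂f/∂d_i · δd_i)²) = √(0.0175 + 0.253) = 0.520 cm
f = 21.8 cm, so δf/f = 0.520/21.8 = 0.0239.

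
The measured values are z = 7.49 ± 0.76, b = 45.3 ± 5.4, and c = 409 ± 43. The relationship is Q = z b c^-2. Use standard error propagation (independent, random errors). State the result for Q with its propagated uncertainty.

0.00203 ± 0.000532

Relative error in a monomial: (δQ/Q)² = Σ (nᵢ · δxᵢ/xᵢ)².
  (1·δz/z)² = (1×0.101)² = 0.0103;  (1·δb/b)² = (1×0.119)² = 0.0142;  (-2·δc/c)² = (-2×0.105)² = 0.0442
δQ/Q = √(0.0687) = 0.262
Q = 0.00203, so δQ = 0.262 × 0.00203 = 0.000532.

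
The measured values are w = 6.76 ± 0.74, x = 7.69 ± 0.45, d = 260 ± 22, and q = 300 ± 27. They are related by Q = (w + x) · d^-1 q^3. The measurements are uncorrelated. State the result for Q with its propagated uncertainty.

Let u = w + x = 14.4. δu = √(δw² + δx²) = √(0.548 + 0.203) = 0.866, so δu/u = 0.0599.
Q is then a monomial in u, d, q:
δQ/Q = √((δu/u)² + (-1·δd/d)² + (3·δq/q)²) = √(0.00359 + 0.00716 + 0.0729) = 0.289
Q = 1.5e+06, so δQ = 0.289 × 1.5e+06 = 4.34e+05.

(1.50 ± 0.434) × 10^6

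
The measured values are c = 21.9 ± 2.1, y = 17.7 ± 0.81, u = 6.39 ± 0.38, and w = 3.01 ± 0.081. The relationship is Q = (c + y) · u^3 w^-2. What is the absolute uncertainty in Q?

Let h = c + y = 39.6. δh = √(δc² + δy²) = √(4.41 + 0.656) = 2.25, so δh/h = 0.0568.
Q is then a monomial in h, u, w:
δQ/Q = √((δh/h)² + (3·δu/u)² + (-2·δw/w)²) = √(0.00323 + 0.0318 + 0.00290) = 0.195
Q = 1140, so δQ = 0.195 × 1140 = 222.

222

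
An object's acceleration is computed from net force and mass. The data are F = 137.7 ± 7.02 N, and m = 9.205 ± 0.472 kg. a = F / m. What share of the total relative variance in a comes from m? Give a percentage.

50.3%

(δa/a)² = (1·δF/F)² + (-1·δm/m)²
  F term: (1×0.0510)² = 0.00260
  m term: (-1×0.0513)² = 0.00263
Total = 0.00523. Share from m = 0.00263/0.00523 = 0.503.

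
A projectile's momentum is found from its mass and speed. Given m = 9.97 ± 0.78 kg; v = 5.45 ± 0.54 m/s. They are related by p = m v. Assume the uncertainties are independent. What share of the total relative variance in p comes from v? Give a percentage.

61.6%

(δp/p)² = (1·δm/m)² + (1·δv/v)²
  m term: (1×0.0782)² = 0.00612
  v term: (1×0.0991)² = 0.00982
Total = 0.0159. Share from v = 0.00982/0.0159 = 0.616.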